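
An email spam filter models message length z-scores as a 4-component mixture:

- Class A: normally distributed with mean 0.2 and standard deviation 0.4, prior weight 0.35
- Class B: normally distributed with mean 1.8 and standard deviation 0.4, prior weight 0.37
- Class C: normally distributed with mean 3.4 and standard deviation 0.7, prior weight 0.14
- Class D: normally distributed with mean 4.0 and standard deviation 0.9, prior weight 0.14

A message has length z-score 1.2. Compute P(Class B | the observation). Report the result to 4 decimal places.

Posterior ∝ prior × likelihood, so P(k | x) ∝ P(Z=k) f_k(x); normalise over all components.
Normal densities:
  p_A = 0.0438208
  p_B = 0.323794
  p_C = 0.00408253
  p_D = 0.00350668
Weight by the priors:
  P(Z=A)·p_A = 0.35 × 0.0438208 = 0.0153373
  P(Z=B)·p_B = 0.37 × 0.323794 = 0.119804
  P(Z=C)·p_C = 0.14 × 0.00408253 = 0.000571554
  P(Z=D)·p_D = 0.14 × 0.00350668 = 0.000490936
Marginal: 0.0153373 + 0.119804 + 0.000571554 + 0.000490936 = 0.136204
P(Class B | x) = 0.119804 / 0.136204 ≈ 0.8796

0.8796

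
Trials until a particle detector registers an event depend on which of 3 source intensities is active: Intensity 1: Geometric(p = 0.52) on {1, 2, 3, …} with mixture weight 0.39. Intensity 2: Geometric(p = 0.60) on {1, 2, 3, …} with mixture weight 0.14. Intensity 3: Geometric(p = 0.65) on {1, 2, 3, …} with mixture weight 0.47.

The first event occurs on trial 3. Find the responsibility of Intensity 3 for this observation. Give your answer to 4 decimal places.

0.3835

The responsibility of component k is w_k f_k(x) divided by Σ_j w_j f_j(x).
Evaluate each component's likelihood at the observed value:
  p_1 = 0.52·(1−0.52)^2 = 0.52·0.2304 = 0.119808
  p_2 = 0.60·(1−0.60)^2 = 0.60·0.16 = 0.096
  p_3 = 0.65·(1−0.65)^2 = 0.65·0.1225 = 0.079625
Unnormalised posteriors:
  w_1·p_1 = 0.39 × 0.119808 = 0.0467251
  w_2·p_2 = 0.14 × 0.096 = 0.01344
  w_3·p_3 = 0.47 × 0.079625 = 0.0374237
Marginal: 0.0467251 + 0.01344 + 0.0374237 = 0.0975889
Responsibility of Intensity 3: 0.0374237 / 0.0975889 ≈ 0.3835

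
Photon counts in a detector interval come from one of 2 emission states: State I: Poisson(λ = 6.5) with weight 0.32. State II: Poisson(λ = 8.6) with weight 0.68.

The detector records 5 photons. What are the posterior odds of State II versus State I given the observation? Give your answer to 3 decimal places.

Since P(k|x) ∝ π_k f_k(x), the posterior odds are π_i f_i(x) / (π_j f_j(x)).
Component likelihoods at x = 5 photons:
  p_I = 0.145369
  p_II = 0.0721736
0.0490781 / 0.046518 ≈ 1.055

1.055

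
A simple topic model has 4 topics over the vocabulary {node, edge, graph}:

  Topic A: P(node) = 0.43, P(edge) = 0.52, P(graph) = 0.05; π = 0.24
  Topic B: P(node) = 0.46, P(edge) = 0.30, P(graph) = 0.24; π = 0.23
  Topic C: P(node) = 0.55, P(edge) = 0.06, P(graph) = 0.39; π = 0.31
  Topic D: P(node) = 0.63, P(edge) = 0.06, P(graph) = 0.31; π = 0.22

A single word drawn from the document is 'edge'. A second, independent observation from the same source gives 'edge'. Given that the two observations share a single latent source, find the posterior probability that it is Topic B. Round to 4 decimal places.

The responsibility of component k is π_k f_k(x) divided by Σ_j π_j f_j(x).
Since both observations come from the same component, the likelihood for component k is f_k(x₁)·f_k(x₂).
  L_A = [P(edge | comp) = 0.52] × [0.52] = 0.2704
  L_B = [P(edge | comp) = 0.30] × [0.3] = 0.09
  L_C = [P(edge | comp) = 0.06] × [0.06] = 0.0036
  L_D = [P(edge | comp) = 0.06] × [0.06] = 0.0036
Multiply by the mixture weights:
  π_A·L_A = 0.24 × 0.2704 = 0.064896
  π_B·L_B = 0.23 × 0.09 = 0.0207
  π_C·L_C = 0.31 × 0.0036 = 0.001116
  π_D·L_D = 0.22 × 0.0036 = 0.000792
Sum: 0.064896 + 0.0207 + 0.001116 + 0.000792 = 0.087504
P(Topic B | data) = 0.0207 / 0.087504 ≈ 0.2366

0.2366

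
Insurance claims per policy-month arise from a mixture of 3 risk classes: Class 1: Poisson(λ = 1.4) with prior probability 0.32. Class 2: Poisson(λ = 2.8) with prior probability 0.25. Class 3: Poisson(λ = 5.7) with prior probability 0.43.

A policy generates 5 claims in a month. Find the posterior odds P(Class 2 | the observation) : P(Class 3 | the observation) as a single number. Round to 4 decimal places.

Posterior odds = (π_i f_i(x)) / (π_j f_j(x)); the normalising sum cancels.
Evaluate each component's likelihood at the observed value:
  p_1 = e^(−1.4)·1.4^5/5! = 0.0110521
  p_2 = e^(−2.8)·2.8^5/5! = 0.0872136
  p_3 = e^(−5.7)·5.7^5/5! = 0.16777
Odds = (0.25/0.43) × (0.0872136/0.16777) = 0.581395 × 0.51984 ≈ 0.3022

0.3022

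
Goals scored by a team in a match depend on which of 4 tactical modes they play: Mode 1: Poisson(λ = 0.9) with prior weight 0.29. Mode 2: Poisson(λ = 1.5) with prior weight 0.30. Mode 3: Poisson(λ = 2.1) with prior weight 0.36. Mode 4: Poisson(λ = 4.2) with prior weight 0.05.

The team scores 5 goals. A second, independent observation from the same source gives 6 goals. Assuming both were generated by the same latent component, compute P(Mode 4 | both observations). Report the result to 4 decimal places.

0.7996

The responsibility of component k is P(Z=k) f_k(x) divided by Σ_j P(Z=j) f_j(x).
Since both observations come from the same component, the likelihood for component k is f_k(x₁)·f_k(x₂).
  f_1 = [e^(−0.9)·0.9^5/5! = 0.00200063] × [0.000300094] = 6.00377e-07
  f_2 = [e^(−1.5)·1.5^5/5! = 0.01412] × [0.00352999] = 4.98433e-05
  f_3 = [e^(−2.1)·2.1^5/5! = 0.041677] × [0.014587] = 0.000607941
  f_4 = [e^(−4.2)·4.2^5/5! = 0.163316] × [0.114321] = 0.0186705
Unnormalised posteriors:
  P(Z=1)·f_1 = 0.29 × 6.00377e-07 = 1.74109e-07
  P(Z=2)·f_2 = 0.30 × 4.98433e-05 = 1.4953e-05
  P(Z=3)·f_3 = 0.36 × 0.000607941 = 0.000218859
  P(Z=4)·f_4 = 0.05 × 0.0186705 = 0.000933523
Evidence: 1.74109e-07 + 1.4953e-05 + 0.000218859 + 0.000933523 = 0.00116751
P(Mode 4 | x₁, x₂) ≈ 0.7996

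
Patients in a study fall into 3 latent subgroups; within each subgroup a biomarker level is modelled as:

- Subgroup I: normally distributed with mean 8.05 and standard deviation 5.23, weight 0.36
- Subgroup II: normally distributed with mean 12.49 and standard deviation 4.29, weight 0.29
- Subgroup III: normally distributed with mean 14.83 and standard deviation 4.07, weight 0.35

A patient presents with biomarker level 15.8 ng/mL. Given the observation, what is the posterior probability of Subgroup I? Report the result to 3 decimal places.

0.146

By Bayes' theorem, P(k | x) = π_k f_k(x) / Σ_j π_j f_j(x).
Evaluate each component's likelihood at the observed value:
  f_I = (1/(5.23·√(2π)))·exp(−(15.8−8.05)²/(2·5.23²)) = 0.076280·exp(-1.09792) = 0.0254442
  f_II = (1/(4.29·√(2π)))·exp(−(15.8−12.49)²/(2·4.29²)) = 0.092994·exp(-0.29765) = 0.0690531
  f_III = (1/(4.07·√(2π)))·exp(−(15.8−14.83)²/(2·4.07²)) = 0.098020·exp(-0.02840) = 0.0952756
Multiply by the mixture weights:
  π_I·f_I = 0.36 × 0.0254442 = 0.00915991
  π_II·f_II = 0.29 × 0.0690531 = 0.0200254
  π_III·f_III = 0.35 × 0.0952756 = 0.0333464
Normaliser: 0.00915991 + 0.0200254 + 0.0333464 = 0.0625318
P(Subgroup I | data) ≈ 0.146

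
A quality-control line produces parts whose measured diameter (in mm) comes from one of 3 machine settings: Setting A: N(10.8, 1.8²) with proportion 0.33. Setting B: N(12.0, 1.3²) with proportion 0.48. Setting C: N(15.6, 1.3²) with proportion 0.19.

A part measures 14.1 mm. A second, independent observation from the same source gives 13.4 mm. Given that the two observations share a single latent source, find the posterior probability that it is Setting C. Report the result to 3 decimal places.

P(component k | x) = π_k·f_k(x) / marginal(x), where marginal(x) = Σ_j π_j·f_j(x).
Since both observations come from the same component, the likelihood for component k is f_k(x₁)·f_k(x₂).
  L_A = [(1/(1.8·√(2π)))·exp(−(14.1−10.8)²/(2·1.8²)) = 0.221635·exp(-1.68056) = 0.041284] × [0.0780867] = 0.00322373
  L_B = [(1/(1.3·√(2π)))·exp(−(14.1−12.0)²/(2·1.3²)) = 0.306879·exp(-1.30473) = 0.0832392] × [0.171841] = 0.0143039
  L_C = [(1/(1.3·√(2π)))·exp(−(14.1−15.6)²/(2·1.3²)) = 0.306879·exp(-0.66568) = 0.157712] × [0.0732955] = 0.0115596
Multiply by the mixture weights:
  π_A·L_A = 0.33 × 0.00322373 = 0.00106383
  π_B·L_B = 0.48 × 0.0143039 = 0.00686589
  π_C·L_C = 0.19 × 0.0115596 = 0.00219632
Sum: 0.00106383 + 0.00686589 + 0.00219632 = 0.010126
P(Setting C | x₁,x₂) ≈ 0.217

0.217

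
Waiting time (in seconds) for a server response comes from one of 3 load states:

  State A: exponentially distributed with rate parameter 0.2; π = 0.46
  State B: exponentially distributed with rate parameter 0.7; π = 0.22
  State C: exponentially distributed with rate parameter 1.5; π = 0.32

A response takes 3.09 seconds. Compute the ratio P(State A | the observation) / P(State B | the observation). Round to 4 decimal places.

2.8006

The posterior odds equal the prior odds times the likelihood ratio: (π_i/π_j)·(f_i(x)/f_j(x)).
Exponential densities:
  f_A = 0.2·e^(−0.2·3.09) = 0.2·e^(−0.6180) = 0.107804
  f_B = 0.7·e^(−0.7·3.09) = 0.7·e^(−2.1630) = 0.0804858
  f_C = 1.5·e^(−1.5·3.09) = 1.5·e^(−4.6350) = 0.0145592
Odds = (0.46/0.22) × (0.107804/0.0804858) = 2.09091 × 1.33942 ≈ 2.8006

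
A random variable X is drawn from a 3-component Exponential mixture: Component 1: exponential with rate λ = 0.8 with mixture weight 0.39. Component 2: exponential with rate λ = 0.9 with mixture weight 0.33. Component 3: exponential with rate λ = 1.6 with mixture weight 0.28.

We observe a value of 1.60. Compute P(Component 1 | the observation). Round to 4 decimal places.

0.4524

P(component k | x) = π_k·f_k(x) / marginal(x), where marginal(x) = Σ_j π_j·f_j(x).
Component likelihoods at x = 1.60:
  f_1 = 0.22243
  f_2 = 0.213235
  f_3 = 0.123688
Multiply by the mixture weights:
  π_1·f_1 = 0.39 × 0.22243 = 0.0867476
  π_2·f_2 = 0.33 × 0.213235 = 0.0703675
  π_3·f_3 = 0.28 × 0.123688 = 0.0346325
Denominator: 0.0867476 + 0.0703675 + 0.0346325 = 0.191748
P(Component 1 | x) = 0.0867476 / 0.191748 ≈ 0.4524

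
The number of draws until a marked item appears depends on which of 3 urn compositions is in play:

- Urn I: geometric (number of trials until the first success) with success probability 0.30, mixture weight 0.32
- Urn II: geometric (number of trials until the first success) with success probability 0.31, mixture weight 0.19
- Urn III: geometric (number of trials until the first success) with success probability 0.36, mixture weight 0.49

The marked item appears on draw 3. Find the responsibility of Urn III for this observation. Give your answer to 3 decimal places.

0.490

Apply Bayes' rule: the posterior for each component is proportional to its prior times its likelihood at x.
Geometric probabilities:
  p_I = 0.147
  p_II = 0.147591
  p_III = 0.147456
Prior × likelihood for each component:
  π_I·p_I = 0.32 × 0.147 = 0.04704
  π_II·p_II = 0.19 × 0.147591 = 0.0280423
  π_III·p_III = 0.49 × 0.147456 = 0.0722534
Evidence: 0.04704 + 0.0280423 + 0.0722534 = 0.147336
P(Urn III | data) ≈ 0.490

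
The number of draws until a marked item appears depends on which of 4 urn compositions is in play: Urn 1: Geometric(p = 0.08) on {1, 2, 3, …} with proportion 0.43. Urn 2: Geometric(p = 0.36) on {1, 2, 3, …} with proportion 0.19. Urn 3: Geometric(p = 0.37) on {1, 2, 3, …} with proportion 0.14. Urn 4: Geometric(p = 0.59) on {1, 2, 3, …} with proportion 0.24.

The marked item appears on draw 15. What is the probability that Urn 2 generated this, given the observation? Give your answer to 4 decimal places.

The responsibility of component k is w_k f_k(x) divided by Σ_j w_j f_j(x).
Geometric probabilities:
  p_1 = 0.08·(1−0.08)^14 = 0.08·0.311193 = 0.0248954
  p_2 = 0.36·(1−0.36)^14 = 0.36·0.00193428 = 0.000696341
  p_3 = 0.37·(1−0.37)^14 = 0.37·0.00155156 = 0.000574076
  p_4 = 0.59·(1−0.59)^14 = 0.59·3.79292e-06 = 2.23782e-06
Unnormalised posteriors:
  w_1·p_1 = 0.43 × 0.0248954 = 0.010705
  w_2·p_2 = 0.19 × 0.000696341 = 0.000132305
  w_3·p_3 = 0.14 × 0.000574076 = 8.03706e-05
  w_4·p_4 = 0.24 × 2.23782e-06 = 5.37078e-07
Normaliser: 0.010705 + 0.000132305 + 8.03706e-05 + 5.37078e-07 = 0.0109182
Responsibility of Urn 2: 0.000132305 / 0.0109182 ≈ 0.0121

0.0121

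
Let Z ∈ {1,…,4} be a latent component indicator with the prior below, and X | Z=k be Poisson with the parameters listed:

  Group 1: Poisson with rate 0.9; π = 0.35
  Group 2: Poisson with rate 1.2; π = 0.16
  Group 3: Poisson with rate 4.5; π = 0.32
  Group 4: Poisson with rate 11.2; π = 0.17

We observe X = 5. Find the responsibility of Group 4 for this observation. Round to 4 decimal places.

0.0571

The responsibility of component k is π_k f_k(x) divided by Σ_j π_j f_j(x).
Poisson probabilities:
  p_1 = e^(−0.9)·0.9^5/5! = 0.00200063
  p_2 = e^(−1.2)·1.2^5/5! = 0.00624556
  p_3 = e^(−4.5)·4.5^5/5! = 0.170827
  p_4 = e^(−11.2)·11.2^5/5! = 0.0200822
Unnormalised posteriors:
  π_1·p_1 = 0.35 × 0.00200063 = 0.00070022
  π_2·p_2 = 0.16 × 0.00624556 = 0.00099929
  π_3·p_3 = 0.32 × 0.170827 = 0.0546646
  π_4·p_4 = 0.17 × 0.0200822 = 0.00341397
Evidence: 0.00070022 + 0.00099929 + 0.0546646 + 0.00341397 = 0.0597781
So the posterior for Group 4 is 0.00341397 / 0.0597781 ≈ 0.0571.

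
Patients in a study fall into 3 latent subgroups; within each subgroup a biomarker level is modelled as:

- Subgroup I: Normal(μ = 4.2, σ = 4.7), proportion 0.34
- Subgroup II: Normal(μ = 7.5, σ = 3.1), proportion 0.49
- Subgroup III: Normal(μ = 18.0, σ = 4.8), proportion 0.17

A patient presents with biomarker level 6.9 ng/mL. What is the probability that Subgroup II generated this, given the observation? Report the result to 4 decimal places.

Posterior ∝ prior × likelihood, so P(k | x) ∝ π_k f_k(x); normalise over all components.
Component likelihoods at x = 6.9 ng/mL:
  p_I = 0.0719699
  p_II = 0.126303
  p_III = 0.00573377
Prior × likelihood for each component:
  π_I·p_I = 0.34 × 0.0719699 = 0.0244698
  π_II·p_II = 0.49 × 0.126303 = 0.0618885
  π_III·p_III = 0.17 × 0.00573377 = 0.00097474
Evidence: 0.0244698 + 0.0618885 + 0.00097474 = 0.087333
So the posterior for Subgroup II is 0.0618885 / 0.087333 ≈ 0.7086.

0.7086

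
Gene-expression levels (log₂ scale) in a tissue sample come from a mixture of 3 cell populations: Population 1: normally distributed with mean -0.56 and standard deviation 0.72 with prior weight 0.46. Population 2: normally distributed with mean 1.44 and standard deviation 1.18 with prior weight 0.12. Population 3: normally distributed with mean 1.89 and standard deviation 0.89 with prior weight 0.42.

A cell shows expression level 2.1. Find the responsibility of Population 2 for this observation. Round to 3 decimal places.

0.159

P(component k | x) = w_k·f_k(x) / marginal(x), where marginal(x) = Σ_j w_j·f_j(x).
Component likelihoods at x = 2.1:
  f_1 = (1/(0.72·√(2π)))·exp(−(2.1−-0.56)²/(2·0.72²)) = 0.554087·exp(-6.82446) = 0.000602216
  f_2 = (1/(1.18·√(2π)))·exp(−(2.1−1.44)²/(2·1.18²)) = 0.338087·exp(-0.15642) = 0.289132
  f_3 = (1/(0.89·√(2π)))·exp(−(2.1−1.89)²/(2·0.89²)) = 0.448250·exp(-0.02784) = 0.435944
Unnormalised posteriors:
  w_1·f_1 = 0.46 × 0.000602216 = 0.000277019
  w_2·f_2 = 0.12 × 0.289132 = 0.0346958
  w_3·f_3 = 0.42 × 0.435944 = 0.183096
Sum: 0.000277019 + 0.0346958 + 0.183096 = 0.218069
So the posterior for Population 2 is 0.0346958 / 0.218069 ≈ 0.159.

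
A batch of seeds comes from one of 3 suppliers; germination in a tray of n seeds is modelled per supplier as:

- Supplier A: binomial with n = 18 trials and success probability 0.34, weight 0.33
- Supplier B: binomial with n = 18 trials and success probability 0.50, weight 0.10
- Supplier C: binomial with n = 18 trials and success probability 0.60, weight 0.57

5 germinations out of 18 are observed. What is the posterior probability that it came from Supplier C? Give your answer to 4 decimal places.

0.0400

Apply Bayes' rule: the posterior for each component is proportional to its prior times its likelihood at x.
Component likelihoods at x = 5 germinations out of 18:
  f_A = C(18,5)·0.34^5·0.66^13 = 8568·0.00454354·0.00450891 = 0.175528
  f_B = C(18,5)·0.50^5·0.50^13 = 8568·0.03125·0.00012207 = 0.0326843
  f_C = C(18,5)·0.60^5·0.40^13 = 8568·0.07776·6.71089e-06 = 0.00447111
Multiply by the mixture weights:
  P(Z=A)·f_A = 0.33 × 0.175528 = 0.0579241
  P(Z=B)·f_B = 0.10 × 0.0326843 = 0.00326843
  P(Z=C)·f_C = 0.57 × 0.00447111 = 0.00254853
Normaliser: 0.0579241 + 0.00326843 + 0.00254853 = 0.063741
P(Supplier C | x) ≈ 0.0400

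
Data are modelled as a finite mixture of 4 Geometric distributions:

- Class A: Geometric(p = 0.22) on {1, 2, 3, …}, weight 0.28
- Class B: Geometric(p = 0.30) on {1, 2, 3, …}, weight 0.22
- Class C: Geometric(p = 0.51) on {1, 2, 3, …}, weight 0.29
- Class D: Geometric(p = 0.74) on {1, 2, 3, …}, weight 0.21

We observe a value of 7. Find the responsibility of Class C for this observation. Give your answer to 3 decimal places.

0.086

Apply Bayes' rule: the posterior for each component is proportional to its prior times its likelihood at x.
Component likelihoods at x = 7:
  L_A = 0.0495439
  L_B = 0.0352947
  L_C = 0.00705906
  L_D = 0.000228598
Unnormalised posteriors:
  P(Z=A)·L_A = 0.28 × 0.0495439 = 0.0138723
  P(Z=B)·L_B = 0.22 × 0.0352947 = 0.00776483
  P(Z=C)·L_C = 0.29 × 0.00705906 = 0.00204713
  P(Z=D)·L_D = 0.21 × 0.000228598 = 4.80055e-05
Sum: 0.0138723 + 0.00776483 + 0.00204713 + 4.80055e-05 = 0.0237323
P(Class C | the observation) = 0.00204713 / 0.0237323 ≈ 0.086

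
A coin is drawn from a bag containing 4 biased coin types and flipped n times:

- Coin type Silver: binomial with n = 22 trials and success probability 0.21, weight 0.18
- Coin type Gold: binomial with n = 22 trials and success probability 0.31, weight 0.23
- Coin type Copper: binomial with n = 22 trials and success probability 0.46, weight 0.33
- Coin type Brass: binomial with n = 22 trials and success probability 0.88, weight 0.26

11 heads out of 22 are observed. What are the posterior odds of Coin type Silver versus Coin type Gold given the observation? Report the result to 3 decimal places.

Posterior odds = (w_i f_i(x)) / (w_j f_j(x)); the normalising sum cancels.
Evaluate each component's likelihood at the observed value:
  L_Silver = C(22,11)·0.21^11·0.79^11 = 705432·3.50278e-08·0.0747994 = 0.00184827
  L_Gold = C(22,11)·0.31^11·0.69^11 = 705432·2.54085e-06·0.0168787 = 0.0302534
  L_Copper = C(22,11)·0.46^11·0.54^11 = 705432·0.000195135·0.0011385 = 0.156719
  L_Brass = C(22,11)·0.88^11·0.12^11 = 705432·0.245081·7.43008e-11 = 1.28457e-05
Posterior odds = (w_Silver·L_Silver) / (w_Gold·L_Gold) = (0.18·0.00184827) / (0.23·0.0302534) = 0.000332689 / 0.00695828 ≈ 0.048

0.048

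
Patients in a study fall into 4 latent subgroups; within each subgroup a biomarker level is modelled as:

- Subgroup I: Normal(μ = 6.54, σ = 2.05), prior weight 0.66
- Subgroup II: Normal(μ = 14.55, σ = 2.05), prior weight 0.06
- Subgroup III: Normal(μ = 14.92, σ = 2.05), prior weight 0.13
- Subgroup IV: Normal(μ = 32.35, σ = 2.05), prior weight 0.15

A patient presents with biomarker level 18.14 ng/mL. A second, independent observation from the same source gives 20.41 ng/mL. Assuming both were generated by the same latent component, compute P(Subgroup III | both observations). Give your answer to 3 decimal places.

0.828

The responsibility of component k is π_k f_k(x) divided by Σ_j π_j f_j(x).
Since both observations come from the same component, the likelihood for component k is f_k(x₁)·f_k(x₂).
  f_I = [2.16926e-08] × [2.23283e-11] = 4.84358e-19
  f_II = [0.0419967] × [0.00327187] = 0.000137408
  f_III = [0.0566775] × [0.00539247] = 0.000305632
  f_IV = [7.17039e-12] × [8.37061e-09] = 6.00205e-20
Prior × likelihood for each component:
  π_I·f_I = 0.66 × 4.84358e-19 = 3.19676e-19
  π_II·f_II = 0.06 × 0.000137408 = 8.24447e-06
  π_III·f_III = 0.13 × 0.000305632 = 3.97322e-05
  π_IV·f_IV = 0.15 × 6.00205e-20 = 9.00308e-21
Denominator: 3.19676e-19 + 8.24447e-06 + 3.97322e-05 + 9.00308e-21 = 4.79766e-05
So the posterior for Subgroup III is 3.97322e-05 / 4.79766e-05 ≈ 0.828.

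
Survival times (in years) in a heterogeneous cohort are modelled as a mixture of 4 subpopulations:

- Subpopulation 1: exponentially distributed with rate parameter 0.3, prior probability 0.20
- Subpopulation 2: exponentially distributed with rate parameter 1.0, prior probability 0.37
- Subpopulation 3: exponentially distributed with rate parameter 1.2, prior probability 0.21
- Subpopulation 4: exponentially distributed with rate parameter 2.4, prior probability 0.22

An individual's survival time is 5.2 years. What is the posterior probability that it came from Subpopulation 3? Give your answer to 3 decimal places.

0.032

Posterior ∝ prior × likelihood, so P(k | x) ∝ π_k f_k(x); normalise over all components.
Component likelihoods at x = 5.2 years:
  L_1 = 0.3·e^(−0.3·5.2) = 0.3·e^(−1.5600) = 0.0630408
  L_2 = 1.0·e^(−1.0·5.2) = 1.0·e^(−5.2000) = 0.00551656
  L_3 = 1.2·e^(−1.2·5.2) = 1.2·e^(−6.2400) = 0.00233983
  L_4 = 2.4·e^(−2.4·5.2) = 2.4·e^(−12.4800) = 9.12465e-06
Weight by the priors:
  π_1·L_1 = 0.20 × 0.0630408 = 0.0126082
  π_2·L_2 = 0.37 × 0.00551656 = 0.00204113
  π_3·L_3 = 0.21 × 0.00233983 = 0.000491364
  π_4·L_4 = 0.22 × 9.12465e-06 = 2.00742e-06
Normaliser: 0.0126082 + 0.00204113 + 0.000491364 + 2.00742e-06 = 0.0151427
P(Subpopulation 3 | x) ≈ 0.032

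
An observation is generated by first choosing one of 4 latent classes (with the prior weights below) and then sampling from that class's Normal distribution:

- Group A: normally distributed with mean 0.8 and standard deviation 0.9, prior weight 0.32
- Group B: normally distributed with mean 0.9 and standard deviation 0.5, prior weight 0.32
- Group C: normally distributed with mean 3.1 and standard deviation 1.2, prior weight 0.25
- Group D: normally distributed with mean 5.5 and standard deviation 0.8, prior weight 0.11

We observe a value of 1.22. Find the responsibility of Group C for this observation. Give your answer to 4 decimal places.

0.0677

Posterior ∝ prior × likelihood, so P(k | x) ∝ π_k f_k(x); normalise over all components.
Component likelihoods at x = 1.22:
  f_A = 0.397537
  f_B = 0.650125
  f_C = 0.0974435
  f_D = 3.03755e-07
Unnormalised posteriors:
  π_A·f_A = 0.32 × 0.397537 = 0.127212
  π_B·f_B = 0.32 × 0.650125 = 0.20804
  π_C·f_C = 0.25 × 0.0974435 = 0.0243609
  π_D·f_D = 0.11 × 3.03755e-07 = 3.3413e-08
Normaliser: 0.127212 + 0.20804 + 0.0243609 + 3.3413e-08 = 0.359613
Responsibility of Group C: 0.0243609 / 0.359613 ≈ 0.0677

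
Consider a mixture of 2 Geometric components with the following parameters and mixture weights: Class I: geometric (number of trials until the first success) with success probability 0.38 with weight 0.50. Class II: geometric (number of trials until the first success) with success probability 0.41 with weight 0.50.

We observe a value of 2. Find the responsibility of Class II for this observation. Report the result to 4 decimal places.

0.5066

The responsibility of component k is π_k f_k(x) divided by Σ_j π_j f_j(x).
Evaluate each component's likelihood at the observed value:
  p_I = 0.38·(1−0.38)^1 = 0.38·0.62 = 0.2356
  p_II = 0.41·(1−0.41)^1 = 0.41·0.59 = 0.2419
Unnormalised posteriors:
  π_I·p_I = 0.50 × 0.2356 = 0.1178
  π_II·p_II = 0.50 × 0.2419 = 0.12095
Evidence: 0.1178 + 0.12095 = 0.23875
So the posterior for Class II is 0.12095 / 0.23875 ≈ 0.5066.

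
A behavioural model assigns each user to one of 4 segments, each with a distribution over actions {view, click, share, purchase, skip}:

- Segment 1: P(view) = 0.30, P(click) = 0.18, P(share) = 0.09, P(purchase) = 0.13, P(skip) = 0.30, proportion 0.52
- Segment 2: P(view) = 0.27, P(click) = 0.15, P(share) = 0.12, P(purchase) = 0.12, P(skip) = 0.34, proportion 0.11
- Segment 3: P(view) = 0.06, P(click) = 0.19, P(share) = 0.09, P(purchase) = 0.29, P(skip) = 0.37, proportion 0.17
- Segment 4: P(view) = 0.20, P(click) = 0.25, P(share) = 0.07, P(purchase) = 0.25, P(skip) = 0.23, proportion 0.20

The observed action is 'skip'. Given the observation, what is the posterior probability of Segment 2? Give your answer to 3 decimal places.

P(component k | x) = π_k·f_k(x) / marginal(x), where marginal(x) = Σ_j π_j·f_j(x).
Categorical probabilities:
  p_1 = 0.3
  p_2 = 0.34
  p_3 = 0.37
  p_4 = 0.23
Prior × likelihood for each component:
  π_1·p_1 = 0.52 × 0.3 = 0.156
  π_2·p_2 = 0.11 × 0.34 = 0.0374
  π_3·p_3 = 0.17 × 0.37 = 0.0629
  π_4·p_4 = 0.20 × 0.23 = 0.046
Marginal: 0.156 + 0.0374 + 0.0629 + 0.046 = 0.3023
P(Segment 2 | x) = 0.0374 / 0.3023 ≈ 0.124

0.124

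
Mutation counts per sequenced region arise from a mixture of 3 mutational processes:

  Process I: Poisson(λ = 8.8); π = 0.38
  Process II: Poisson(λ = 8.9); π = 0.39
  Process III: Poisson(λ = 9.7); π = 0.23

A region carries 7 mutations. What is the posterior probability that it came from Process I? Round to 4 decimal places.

Apply Bayes' rule: the posterior for each component is proportional to its prior times its likelihood at x.
Component likelihoods at x = 7 mutations:
  f_I = e^(−8.8)·8.8^7/7! = 0.122224
  f_II = e^(−8.9)·8.9^7/7! = 0.119696
  f_III = e^(−9.7)·9.7^7/7! = 0.0982461
Multiply by the mixture weights:
  P(Z=I)·f_I = 0.38 × 0.122224 = 0.0464451
  P(Z=II)·f_II = 0.39 × 0.119696 = 0.0466813
  P(Z=III)·f_III = 0.23 × 0.0982461 = 0.0225966
Evidence: 0.0464451 + 0.0466813 + 0.0225966 = 0.115723
P(Process I | x) ≈ 0.4013

0.4013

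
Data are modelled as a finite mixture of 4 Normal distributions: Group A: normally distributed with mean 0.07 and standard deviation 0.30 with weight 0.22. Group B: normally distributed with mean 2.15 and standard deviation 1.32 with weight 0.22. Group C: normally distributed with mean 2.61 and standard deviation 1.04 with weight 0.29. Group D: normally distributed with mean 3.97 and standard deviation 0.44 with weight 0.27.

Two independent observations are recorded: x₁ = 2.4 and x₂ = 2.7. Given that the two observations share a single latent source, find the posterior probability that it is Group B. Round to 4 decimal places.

Posterior ∝ prior × likelihood, so P(k | x) ∝ π_k f_k(x); normalise over all components.
Since both observations come from the same component, the likelihood for component k is f_k(x₁)·f_k(x₂).
  p_A = [1.0598e-13] × [2.72307e-17] = 2.88592e-30
  p_B = [0.296857] × [0.2771] = 0.0822591
  p_C = [0.375857] × [0.382165] = 0.143639
  p_D = [0.00155868] × [0.0140729] = 2.19351e-05
Weight by the priors:
  π_A·p_A = 0.22 × 2.88592e-30 = 6.34902e-31
  π_B·p_B = 0.22 × 0.0822591 = 0.018097
  π_C·p_C = 0.29 × 0.143639 = 0.0416554
  π_D·p_D = 0.27 × 2.19351e-05 = 5.92247e-06
Marginal: 6.34902e-31 + 0.018097 + 0.0416554 + 5.92247e-06 = 0.0597583
Responsibility of Group B: 0.018097 / 0.0597583 ≈ 0.3028

0.3028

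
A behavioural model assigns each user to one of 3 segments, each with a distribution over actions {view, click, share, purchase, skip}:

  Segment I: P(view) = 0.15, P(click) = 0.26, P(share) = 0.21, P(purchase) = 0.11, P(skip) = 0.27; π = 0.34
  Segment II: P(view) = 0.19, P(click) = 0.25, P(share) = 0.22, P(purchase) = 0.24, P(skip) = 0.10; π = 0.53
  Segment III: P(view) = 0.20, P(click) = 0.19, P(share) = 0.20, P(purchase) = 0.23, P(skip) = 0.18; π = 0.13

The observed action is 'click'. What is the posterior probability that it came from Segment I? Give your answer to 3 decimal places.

0.360

Apply Bayes' rule: the posterior for each component is proportional to its prior times its likelihood at x.
Evaluate each component's likelihood at the observed value:
  L_I = 0.26
  L_II = 0.25
  L_III = 0.19
Weight by the priors:
  π_I·L_I = 0.34 × 0.26 = 0.0884
  π_II·L_II = 0.53 × 0.25 = 0.1325
  π_III·L_III = 0.13 × 0.19 = 0.0247
Denominator: 0.0884 + 0.1325 + 0.0247 = 0.2456
P(Segment I | the observation) ≈ 0.360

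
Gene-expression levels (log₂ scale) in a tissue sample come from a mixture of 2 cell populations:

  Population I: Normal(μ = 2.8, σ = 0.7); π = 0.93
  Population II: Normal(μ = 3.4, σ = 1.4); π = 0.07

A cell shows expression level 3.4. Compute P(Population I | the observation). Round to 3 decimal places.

0.948

By Bayes' theorem, P(k | x) = π_k f_k(x) / Σ_j π_j f_j(x).
Evaluate each component's likelihood at the observed value:
  f_I = 0.394707
  f_II = 0.284959
Prior × likelihood for each component:
  π_I·f_I = 0.93 × 0.394707 = 0.367078
  π_II·f_II = 0.07 × 0.284959 = 0.0199471
Normaliser: 0.367078 + 0.0199471 = 0.387025
P(Population I | x) ≈ 0.948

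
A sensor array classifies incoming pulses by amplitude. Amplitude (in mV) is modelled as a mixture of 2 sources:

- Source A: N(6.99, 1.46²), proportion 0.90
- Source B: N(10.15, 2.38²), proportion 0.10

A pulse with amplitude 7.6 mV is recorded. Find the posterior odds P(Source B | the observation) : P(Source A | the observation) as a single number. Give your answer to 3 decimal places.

0.042

Posterior odds = (w_i f_i(x)) / (w_j f_j(x)); the normalising sum cancels.
Component likelihoods at x = 7.6 mV:
  f_A = 0.25041
  f_B = 0.0944185
Odds = (0.10/0.90) × (0.0944185/0.25041) = 0.111111 × 0.377056 ≈ 0.042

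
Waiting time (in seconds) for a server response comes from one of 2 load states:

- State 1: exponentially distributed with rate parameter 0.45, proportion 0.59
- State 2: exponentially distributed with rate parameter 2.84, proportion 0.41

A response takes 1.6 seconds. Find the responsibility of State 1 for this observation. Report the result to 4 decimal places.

By Bayes' theorem, P(k | x) = π_k f_k(x) / Σ_j π_j f_j(x).
Evaluate each component's likelihood at the observed value:
  f_1 = 0.45·e^(−0.45·1.6) = 0.45·e^(−0.7200) = 0.219039
  f_2 = 2.84·e^(−2.84·1.6) = 2.84·e^(−4.5440) = 0.0301915
Unnormalised posteriors:
  π_1·f_1 = 0.59 × 0.219039 = 0.129233
  π_2·f_2 = 0.41 × 0.0301915 = 0.0123785
Marginal: 0.129233 + 0.0123785 = 0.141611
Responsibility of State 1: 0.129233 / 0.141611 ≈ 0.9126

0.9126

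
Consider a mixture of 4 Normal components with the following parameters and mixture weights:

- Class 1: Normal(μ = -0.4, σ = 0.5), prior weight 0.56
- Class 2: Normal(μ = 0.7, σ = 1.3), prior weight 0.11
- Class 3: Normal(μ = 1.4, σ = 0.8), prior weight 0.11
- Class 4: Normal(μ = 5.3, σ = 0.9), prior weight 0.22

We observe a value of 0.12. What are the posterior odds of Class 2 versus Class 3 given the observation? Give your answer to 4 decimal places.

Posterior odds = (π_i f_i(x)) / (π_j f_j(x)); the normalising sum cancels.
Evaluate each component's likelihood at the observed value:
  p_1 = (1/(0.5·√(2π)))·exp(−(0.12−-0.4)²/(2·0.5²)) = 0.797885·exp(-0.54080) = 0.464594
  p_2 = (1/(1.3·√(2π)))·exp(−(0.12−0.7)²/(2·1.3²)) = 0.306879·exp(-0.09953) = 0.277807
  p_3 = (1/(0.8·√(2π)))·exp(−(0.12−1.4)²/(2·0.8²)) = 0.498678·exp(-1.28000) = 0.138651
  p_4 = (1/(0.9·√(2π)))·exp(−(0.12−5.3)²/(2·0.9²)) = 0.443269·exp(-16.56321) = 2.84025e-08
Posterior odds = (π_2·p_2) / (π_3·p_3) = (0.11·0.277807) / (0.11·0.138651) = 0.0305587 / 0.0152516 ≈ 2.0036

2.0036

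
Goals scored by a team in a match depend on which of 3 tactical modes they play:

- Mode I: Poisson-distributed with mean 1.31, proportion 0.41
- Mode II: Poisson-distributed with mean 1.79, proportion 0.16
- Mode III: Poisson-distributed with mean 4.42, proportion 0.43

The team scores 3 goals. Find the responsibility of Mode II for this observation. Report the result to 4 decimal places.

0.1805

By Bayes' theorem, P(k | x) = π_k f_k(x) / Σ_j π_j f_j(x).
Poisson probabilities:
  f_I = 0.101097
  f_II = 0.159596
  f_III = 0.173194
Weight by the priors:
  π_I·f_I = 0.41 × 0.101097 = 0.0414496
  π_II·f_II = 0.16 × 0.159596 = 0.0255353
  π_III·f_III = 0.43 × 0.173194 = 0.0744736
Marginal: 0.0414496 + 0.0255353 + 0.0744736 = 0.141459
P(Mode II | the observation) ≈ 0.1805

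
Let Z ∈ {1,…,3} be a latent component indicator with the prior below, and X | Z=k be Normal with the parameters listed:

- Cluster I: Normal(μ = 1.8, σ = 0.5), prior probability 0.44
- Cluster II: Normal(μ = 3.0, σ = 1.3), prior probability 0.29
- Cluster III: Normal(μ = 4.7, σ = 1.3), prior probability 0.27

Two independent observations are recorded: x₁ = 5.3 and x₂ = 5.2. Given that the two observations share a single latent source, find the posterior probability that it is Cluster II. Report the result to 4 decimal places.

By Bayes' theorem, P(k | x) = w_k f_k(x) / Σ_j w_j f_j(x).
Since both observations come from the same component, the likelihood for component k is f_k(x₁)·f_k(x₂).
  f_I = [1.82694e-11] × [7.26192e-11] = 1.32671e-21
  f_II = [0.064159] × [0.0732955] = 0.00470257
  f_III = [0.275874] × [0.285] = 0.0786239
Prior × likelihood for each component:
  w_I·f_I = 0.44 × 1.32671e-21 = 5.83754e-22
  w_II·f_II = 0.29 × 0.00470257 = 0.00136374
  w_III·f_III = 0.27 × 0.0786239 = 0.0212285
Evidence: 5.83754e-22 + 0.00136374 + 0.0212285 = 0.0225922
P(Cluster II | x) ≈ 0.0604

0.0604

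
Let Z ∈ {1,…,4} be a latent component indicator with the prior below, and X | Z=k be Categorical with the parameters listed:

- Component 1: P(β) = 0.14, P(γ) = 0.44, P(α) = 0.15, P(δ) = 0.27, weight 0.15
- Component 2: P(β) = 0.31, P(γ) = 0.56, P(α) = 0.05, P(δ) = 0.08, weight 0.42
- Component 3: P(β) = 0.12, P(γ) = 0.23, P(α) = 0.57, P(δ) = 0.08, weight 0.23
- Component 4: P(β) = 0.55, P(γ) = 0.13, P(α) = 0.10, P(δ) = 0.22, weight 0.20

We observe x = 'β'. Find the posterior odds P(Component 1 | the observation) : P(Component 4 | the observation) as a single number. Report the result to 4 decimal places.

0.1909

Only the two components matter; the odds are (w_i f_i(x)) / (w_j f_j(x)).
Categorical probabilities:
  p_1 = P(β | comp) = 0.14
  p_2 = P(β | comp) = 0.31
  p_3 = P(β | comp) = 0.12
  p_4 = P(β | comp) = 0.55
Posterior odds = (w_1·p_1) / (w_4·p_4) = (0.15·0.14) / (0.20·0.55) = 0.021 / 0.11 ≈ 0.1909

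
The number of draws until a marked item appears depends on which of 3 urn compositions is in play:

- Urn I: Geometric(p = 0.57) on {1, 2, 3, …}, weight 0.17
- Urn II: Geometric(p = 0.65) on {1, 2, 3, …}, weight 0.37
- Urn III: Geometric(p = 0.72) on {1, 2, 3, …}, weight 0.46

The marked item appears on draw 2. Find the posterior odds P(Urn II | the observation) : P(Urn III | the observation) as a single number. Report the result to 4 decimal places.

0.9077

Posterior odds = (P(Z=i) f_i(x)) / (P(Z=j) f_j(x)); the normalising sum cancels.
Component likelihoods at x = 2:
  L_I = 0.57·(1−0.57)^1 = 0.57·0.43 = 0.2451
  L_II = 0.65·(1−0.65)^1 = 0.65·0.35 = 0.2275
  L_III = 0.72·(1−0.72)^1 = 0.72·0.28 = 0.2016
0.084175 / 0.092736 ≈ 0.9077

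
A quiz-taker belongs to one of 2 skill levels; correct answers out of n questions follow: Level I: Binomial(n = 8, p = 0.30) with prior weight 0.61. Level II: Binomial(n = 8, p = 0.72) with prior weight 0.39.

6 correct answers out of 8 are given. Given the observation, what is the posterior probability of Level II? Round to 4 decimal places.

By Bayes' theorem, P(k | x) = w_k f_k(x) / Σ_j w_j f_j(x).
Evaluate each component's likelihood at the observed value:
  p_I = 0.0100019
  p_II = 0.305822
Unnormalised posteriors:
  w_I·p_I = 0.61 × 0.0100019 = 0.00610115
  w_II·p_II = 0.39 × 0.305822 = 0.119271
Denominator: 0.00610115 + 0.119271 = 0.125372
P(Level II | 6 correct answers out of 8) ≈ 0.9513

0.9513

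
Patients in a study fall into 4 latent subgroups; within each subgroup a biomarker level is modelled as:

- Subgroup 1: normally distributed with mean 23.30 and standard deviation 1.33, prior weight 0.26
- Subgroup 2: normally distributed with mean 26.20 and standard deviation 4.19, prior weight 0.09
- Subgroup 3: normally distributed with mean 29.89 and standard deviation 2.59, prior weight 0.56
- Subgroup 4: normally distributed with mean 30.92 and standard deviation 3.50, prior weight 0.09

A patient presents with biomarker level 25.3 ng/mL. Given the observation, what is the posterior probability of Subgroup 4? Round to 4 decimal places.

0.0520

P(component k | x) = π_k·f_k(x) / marginal(x), where marginal(x) = Σ_j π_j·f_j(x).
Evaluate each component's likelihood at the observed value:
  p_1 = (1/(1.33·√(2π)))·exp(−(25.3−23.30)²/(2·1.33²)) = 0.299957·exp(-1.13065) = 0.0968334
  p_2 = (1/(4.19·√(2π)))·exp(−(25.3−26.20)²/(2·4.19²)) = 0.095213·exp(-0.02307) = 0.0930416
  p_3 = (1/(2.59·√(2π)))·exp(−(25.3−29.89)²/(2·2.59²)) = 0.154032·exp(-1.57035) = 0.0320344
  p_4 = (1/(3.50·√(2π)))·exp(−(25.3−30.92)²/(2·3.50²)) = 0.113984·exp(-1.28916) = 0.0314027
Weight by the priors:
  π_1·p_1 = 0.26 × 0.0968334 = 0.0251767
  π_2·p_2 = 0.09 × 0.0930416 = 0.00837375
  π_3·p_3 = 0.56 × 0.0320344 = 0.0179393
  π_4·p_4 = 0.09 × 0.0314027 = 0.00282625
Evidence: 0.0251767 + 0.00837375 + 0.0179393 + 0.00282625 = 0.0543159
P(Subgroup 4 | data) ≈ 0.0520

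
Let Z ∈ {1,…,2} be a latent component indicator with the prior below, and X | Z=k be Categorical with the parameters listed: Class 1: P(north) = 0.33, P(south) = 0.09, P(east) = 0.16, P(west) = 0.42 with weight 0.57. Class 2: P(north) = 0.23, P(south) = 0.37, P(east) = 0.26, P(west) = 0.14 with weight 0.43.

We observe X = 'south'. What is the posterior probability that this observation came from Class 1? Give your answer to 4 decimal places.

The responsibility of component k is P(Z=k) f_k(x) divided by Σ_j P(Z=j) f_j(x).
Categorical probabilities:
  f_1 = P(south | comp) = 0.09
  f_2 = P(south | comp) = 0.37
Multiply by the mixture weights:
  P(Z=1)·f_1 = 0.57 × 0.09 = 0.0513
  P(Z=2)·f_2 = 0.43 × 0.37 = 0.1591
Evidence: 0.0513 + 0.1591 = 0.2104
Responsibility of Class 1: 0.0513 / 0.2104 ≈ 0.2438

0.2438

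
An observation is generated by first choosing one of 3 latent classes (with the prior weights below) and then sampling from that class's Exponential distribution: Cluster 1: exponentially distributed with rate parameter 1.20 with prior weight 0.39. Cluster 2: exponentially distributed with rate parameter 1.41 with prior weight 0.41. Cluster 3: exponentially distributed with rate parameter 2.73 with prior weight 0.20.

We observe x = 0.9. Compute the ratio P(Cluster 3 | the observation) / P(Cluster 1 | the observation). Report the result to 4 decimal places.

The posterior odds equal the prior odds times the likelihood ratio: (P(Z=i)/P(Z=j))·(f_i(x)/f_j(x)).
Evaluate each component's likelihood at the observed value:
  L_1 = 1.20·e^(−1.20·0.9) = 1.20·e^(−1.0800) = 0.407515
  L_2 = 1.41·e^(−1.41·0.9) = 1.41·e^(−1.2690) = 0.396369
  L_3 = 2.73·e^(−2.73·0.9) = 2.73·e^(−2.4570) = 0.233938
0.0467876 / 0.158931 ≈ 0.2944

0.2944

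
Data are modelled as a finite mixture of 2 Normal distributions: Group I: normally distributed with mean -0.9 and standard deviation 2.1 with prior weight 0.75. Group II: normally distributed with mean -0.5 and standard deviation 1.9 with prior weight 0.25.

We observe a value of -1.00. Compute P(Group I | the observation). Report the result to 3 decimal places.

0.737

Posterior ∝ prior × likelihood, so P(k | x) ∝ π_k f_k(x); normalise over all components.
Component likelihoods at x = -1.00:
  f_I = (1/(2.1·√(2π)))·exp(−(-1.00−-0.9)²/(2·2.1²)) = 0.189973·exp(-0.00113) = 0.189757
  f_II = (1/(1.9·√(2π)))·exp(−(-1.00−-0.5)²/(2·1.9²)) = 0.209970·exp(-0.03463) = 0.202824
Unnormalised posteriors:
  π_I·f_I = 0.75 × 0.189757 = 0.142318
  π_II·f_II = 0.25 × 0.202824 = 0.0507059
Denominator: 0.142318 + 0.0507059 = 0.193024
P(Group I | x) = 0.142318 / 0.193024 ≈ 0.737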